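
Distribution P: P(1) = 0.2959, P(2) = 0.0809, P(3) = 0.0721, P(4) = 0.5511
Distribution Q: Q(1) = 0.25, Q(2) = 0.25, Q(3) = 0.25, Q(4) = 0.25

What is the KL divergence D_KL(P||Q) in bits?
0.4394 bits

D_KL(P||Q) = Σ P(x) log₂(P(x)/Q(x))

Computing term by term:
  P(1)·log₂(P(1)/Q(1)) = 0.2959·log₂(0.2959/0.25) = 0.07196
  P(2)·log₂(P(2)/Q(2)) = 0.0809·log₂(0.0809/0.25) = -0.13168
  P(3)·log₂(P(3)/Q(3)) = 0.0721·log₂(0.0721/0.25) = -0.12934
  P(4)·log₂(P(4)/Q(4)) = 0.5511·log₂(0.5511/0.25) = 0.62847

D_KL(P||Q) = 0.07196 - 0.13168 - 0.12934 + 0.62847 = 0.43941 ≈ 0.4394 bits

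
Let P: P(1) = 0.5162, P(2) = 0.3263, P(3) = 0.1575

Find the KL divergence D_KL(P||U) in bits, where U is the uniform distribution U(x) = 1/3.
0.1453 bits

U(i) = 1/3 for all i

D_KL(P||U) = Σ P(x) log₂(P(x) / (1/3))
           = Σ P(x) log₂(P(x)) + log₂(3)
           = log₂(3) - H(P)

H(P) = -Σ P(x) log₂(P(x)):
  -P(1)·log₂(P(1)) = -(0.5162)·log₂(0.5162) = 0.49245
  -P(2)·log₂(P(2)) = -(0.3263)·log₂(0.3263) = 0.52721
  -P(3)·log₂(P(3)) = -(0.1575)·log₂(0.1575) = 0.41999
H(P) = 0.49245 + 0.52721 + 0.41999 = 1.43965 bits

log₂(3) = 1.58496 bits

D_KL(P||U) = 1.58496 - 1.43965 = 0.14531 ≈ 0.1453 bits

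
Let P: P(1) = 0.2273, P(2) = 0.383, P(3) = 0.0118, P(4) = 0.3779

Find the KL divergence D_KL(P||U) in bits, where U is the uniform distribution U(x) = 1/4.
0.3778 bits

U(i) = 1/4 for all i

D_KL(P||U) = Σ P(x) log₂(P(x) / (1/4))
           = Σ P(x) log₂(P(x)) + log₂(4)
           = log₂(4) - H(P)

H(P) = -Σ P(x) log₂(P(x)):
  -P(1)·log₂(P(1)) = -(0.2273)·log₂(0.2273) = 0.48582
  -P(2)·log₂(P(2)) = -(0.383)·log₂(0.383) = 0.53030
  -P(3)·log₂(P(3)) = -(0.0118)·log₂(0.0118) = 0.07558
  -P(4)·log₂(P(4)) = -(0.3779)·log₂(0.3779) = 0.53054
H(P) = 0.48582 + 0.53030 + 0.07558 + 0.53054 = 1.62224 bits

log₂(4) = 2.00000 bits

D_KL(P||U) = 2.00000 - 1.62224 = 0.37776 ≈ 0.3778 bits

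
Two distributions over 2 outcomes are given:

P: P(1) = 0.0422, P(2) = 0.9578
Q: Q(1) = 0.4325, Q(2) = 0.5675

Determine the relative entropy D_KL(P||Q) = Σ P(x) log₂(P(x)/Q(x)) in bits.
0.5816 bits

D_KL(P||Q) = Σ P(x) log₂(P(x)/Q(x))

Computing term by term:
  P(1)·log₂(P(1)/Q(1)) = 0.0422·log₂(0.0422/0.4325) = -0.14168
  P(2)·log₂(P(2)/Q(2)) = 0.9578·log₂(0.9578/0.5675) = 0.72324

D_KL(P||Q) = -0.14168 + 0.72324 = 0.58156 ≈ 0.5816 bits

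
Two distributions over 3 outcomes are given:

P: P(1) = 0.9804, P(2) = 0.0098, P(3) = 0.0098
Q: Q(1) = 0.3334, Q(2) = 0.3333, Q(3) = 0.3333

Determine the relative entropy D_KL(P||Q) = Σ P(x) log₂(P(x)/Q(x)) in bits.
1.4259 bits

D_KL(P||Q) = Σ P(x) log₂(P(x)/Q(x))

Computing term by term:
  P(1)·log₂(P(1)/Q(1)) = 0.9804·log₂(0.9804/0.3334) = 1.52562
  P(2)·log₂(P(2)/Q(2)) = 0.0098·log₂(0.0098/0.3333) = -0.04986
  P(3)·log₂(P(3)/Q(3)) = 0.0098·log₂(0.0098/0.3333) = -0.04986

D_KL(P||Q) = 1.52562 - 0.04986 - 0.04986 = 1.42590 ≈ 1.4259 bits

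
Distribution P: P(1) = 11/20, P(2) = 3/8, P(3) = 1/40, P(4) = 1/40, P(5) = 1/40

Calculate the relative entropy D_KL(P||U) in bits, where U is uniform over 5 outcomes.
0.9178 bits

U(i) = 1/5 for all i

D_KL(P||U) = Σ P(x) log₂(P(x) / (1/5))
           = Σ P(x) log₂(P(x)) + log₂(5)
           = log₂(5) - H(P)

H(P) = -Σ P(x) log₂(P(x)):
  -P(1)·log₂(P(1)) = -(11/20)·log₂(11/20) = 0.47437
  -P(2)·log₂(P(2)) = -(3/8)·log₂(3/8) = 0.53064
  -P(3)·log₂(P(3)) = -(1/40)·log₂(1/40) = 0.13305
  -P(4)·log₂(P(4)) = -(1/40)·log₂(1/40) = 0.13305
  -P(5)·log₂(P(5)) = -(1/40)·log₂(1/40) = 0.13305
H(P) = 0.47437 + 0.53064 + 0.13305 + 0.13305 + 0.13305 = 1.40416 bits

log₂(5) = 2.32193 bits

D_KL(P||U) = 2.32193 - 1.40416 = 0.91777 ≈ 0.9178 bits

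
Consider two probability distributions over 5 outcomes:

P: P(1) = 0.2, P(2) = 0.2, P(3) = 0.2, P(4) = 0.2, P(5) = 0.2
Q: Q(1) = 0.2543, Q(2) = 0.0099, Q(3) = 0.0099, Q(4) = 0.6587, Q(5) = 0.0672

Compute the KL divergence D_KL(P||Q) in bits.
1.6360 bits

D_KL(P||Q) = Σ P(x) log₂(P(x)/Q(x))

Computing term by term:
  P(1)·log₂(P(1)/Q(1)) = 0.2·log₂(0.2/0.2543) = -0.06931
  P(2)·log₂(P(2)/Q(2)) = 0.2·log₂(0.2/0.0099) = 0.86729
  P(3)·log₂(P(3)/Q(3)) = 0.2·log₂(0.2/0.0099) = 0.86729
  P(4)·log₂(P(4)/Q(4)) = 0.2·log₂(0.2/0.6587) = -0.34392
  P(5)·log₂(P(5)/Q(5)) = 0.2·log₂(0.2/0.0672) = 0.31469

D_KL(P||Q) = -0.06931 + 0.86729 + 0.86729 - 0.34392 + 0.31469 = 1.63604 ≈ 1.6360 bits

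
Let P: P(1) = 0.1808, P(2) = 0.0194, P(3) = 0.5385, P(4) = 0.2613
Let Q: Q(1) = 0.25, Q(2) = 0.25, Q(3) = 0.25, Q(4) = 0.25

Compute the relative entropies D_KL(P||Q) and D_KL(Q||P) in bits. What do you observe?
D_KL(P||Q) = 0.4567 bits, D_KL(Q||P) = 0.7461 bits. The two directions give different values (D_KL(Q||P) exceeds D_KL(P||Q) by 0.2894 bits): KL divergence is asymmetric.

D_KL(P||Q) = Σ P(x) log₂(P(x)/Q(x))

Computing term by term:
  P(1)·log₂(P(1)/Q(1)) = 0.1808·log₂(0.1808/0.25) = -0.08453
  P(2)·log₂(P(2)/Q(2)) = 0.0194·log₂(0.0194/0.25) = -0.07154
  P(3)·log₂(P(3)/Q(3)) = 0.5385·log₂(0.5385/0.25) = 0.59613
  P(4)·log₂(P(4)/Q(4)) = 0.2613·log₂(0.2613/0.25) = 0.01667

D_KL(P||Q) = -0.08453 - 0.07154 + 0.59613 + 0.01667 = 0.45673 ≈ 0.4567 bits

D_KL(Q||P) = Σ Q(x) log₂(Q(x)/P(x))

Computing term by term:
  Q(1)·log₂(Q(1)/P(1)) = 0.25·log₂(0.25/0.1808) = 0.11688
  Q(2)·log₂(Q(2)/P(2)) = 0.25·log₂(0.25/0.0194) = 0.92195
  Q(3)·log₂(Q(3)/P(3)) = 0.25·log₂(0.25/0.5385) = -0.27675
  Q(4)·log₂(Q(4)/P(4)) = 0.25·log₂(0.25/0.2613) = -0.01594

D_KL(Q||P) = 0.11688 + 0.92195 - 0.27675 - 0.01594 = 0.74614 ≈ 0.7461 bits

These are NOT equal (difference: 0.2894 bits). KL divergence is asymmetric: D_KL(P||Q) ≠ D_KL(Q||P) in general.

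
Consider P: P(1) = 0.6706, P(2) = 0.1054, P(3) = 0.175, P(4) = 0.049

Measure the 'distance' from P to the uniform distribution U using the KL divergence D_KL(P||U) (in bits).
0.6180 bits

U(i) = 1/4 for all i

D_KL(P||U) = Σ P(x) log₂(P(x) / (1/4))
           = Σ P(x) log₂(P(x)) + log₂(4)
           = log₂(4) - H(P)

H(P) = -Σ P(x) log₂(P(x)):
  -P(1)·log₂(P(1)) = -(0.6706)·log₂(0.6706) = 0.38658
  -P(2)·log₂(P(2)) = -(0.1054)·log₂(0.1054) = 0.34213
  -P(3)·log₂(P(3)) = -(0.175)·log₂(0.175) = 0.44005
  -P(4)·log₂(P(4)) = -(0.049)·log₂(0.049) = 0.21320
H(P) = 0.38658 + 0.34213 + 0.44005 + 0.21320 = 1.38196 bits

log₂(4) = 2.00000 bits

D_KL(P||U) = 2.00000 - 1.38196 = 0.61804 ≈ 0.6180 bits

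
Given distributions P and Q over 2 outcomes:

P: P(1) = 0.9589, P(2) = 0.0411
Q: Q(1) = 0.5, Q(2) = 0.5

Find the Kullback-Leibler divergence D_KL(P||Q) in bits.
0.7527 bits

D_KL(P||Q) = Σ P(x) log₂(P(x)/Q(x))

Computing term by term:
  P(1)·log₂(P(1)/Q(1)) = 0.9589·log₂(0.9589/0.5) = 0.90084
  P(2)·log₂(P(2)/Q(2)) = 0.0411·log₂(0.0411/0.5) = -0.14815

D_KL(P||Q) = 0.90084 - 0.14815 = 0.75269 ≈ 0.7527 bits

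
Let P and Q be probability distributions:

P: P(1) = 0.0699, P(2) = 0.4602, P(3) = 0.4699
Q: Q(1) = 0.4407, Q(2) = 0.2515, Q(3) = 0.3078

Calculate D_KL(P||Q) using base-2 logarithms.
0.5023 bits

D_KL(P||Q) = Σ P(x) log₂(P(x)/Q(x))

Computing term by term:
  P(1)·log₂(P(1)/Q(1)) = 0.0699·log₂(0.0699/0.4407) = -0.18568
  P(2)·log₂(P(2)/Q(2)) = 0.4602·log₂(0.4602/0.2515) = 0.40116
  P(3)·log₂(P(3)/Q(3)) = 0.4699·log₂(0.4699/0.3078) = 0.28681

D_KL(P||Q) = -0.18568 + 0.40116 + 0.28681 = 0.50229 ≈ 0.5023 bits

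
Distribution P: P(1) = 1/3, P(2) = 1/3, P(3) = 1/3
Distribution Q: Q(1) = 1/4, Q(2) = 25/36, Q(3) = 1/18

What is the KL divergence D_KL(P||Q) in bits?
0.6470 bits

D_KL(P||Q) = Σ P(x) log₂(P(x)/Q(x))

Computing term by term:
  P(1)·log₂(P(1)/Q(1)) = (1/3)·log₂((1/3)/(1/4)) = 0.13835
  P(2)·log₂(P(2)/Q(2)) = (1/3)·log₂((1/3)/(25/36)) = -0.35296
  P(3)·log₂(P(3)/Q(3)) = (1/3)·log₂((1/3)/(1/18)) = 0.86165

D_KL(P||Q) = 0.13835 - 0.35296 + 0.86165 = 0.64704 ≈ 0.6470 bits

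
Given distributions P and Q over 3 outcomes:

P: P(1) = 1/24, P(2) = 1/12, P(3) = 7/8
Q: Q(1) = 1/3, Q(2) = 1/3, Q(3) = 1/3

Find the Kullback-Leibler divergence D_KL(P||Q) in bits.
0.9266 bits

D_KL(P||Q) = Σ P(x) log₂(P(x)/Q(x))

Computing term by term:
  P(1)·log₂(P(1)/Q(1)) = (1/24)·log₂((1/24)/(1/3)) = -0.12500
  P(2)·log₂(P(2)/Q(2)) = (1/12)·log₂((1/12)/(1/3)) = -0.16667
  P(3)·log₂(P(3)/Q(3)) = (7/8)·log₂((7/8)/(1/3)) = 1.21828

D_KL(P||Q) = -0.12500 - 0.16667 + 1.21828 = 0.92661 ≈ 0.9266 bits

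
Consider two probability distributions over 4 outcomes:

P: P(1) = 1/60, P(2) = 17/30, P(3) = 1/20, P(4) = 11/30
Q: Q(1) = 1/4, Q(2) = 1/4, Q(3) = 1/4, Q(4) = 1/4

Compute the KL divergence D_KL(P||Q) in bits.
0.6904 bits

D_KL(P||Q) = Σ P(x) log₂(P(x)/Q(x))

Computing term by term:
  P(1)·log₂(P(1)/Q(1)) = (1/60)·log₂((1/60)/(1/4)) = -0.06511
  P(2)·log₂(P(2)/Q(2)) = (17/30)·log₂((17/30)/(1/4)) = 0.66899
  P(3)·log₂(P(3)/Q(3)) = (1/20)·log₂((1/20)/(1/4)) = -0.11610
  P(4)·log₂(P(4)/Q(4)) = (11/30)·log₂((11/30)/(1/4)) = 0.20260

D_KL(P||Q) = -0.06511 + 0.66899 - 0.11610 + 0.20260 = 0.69038 ≈ 0.6904 bits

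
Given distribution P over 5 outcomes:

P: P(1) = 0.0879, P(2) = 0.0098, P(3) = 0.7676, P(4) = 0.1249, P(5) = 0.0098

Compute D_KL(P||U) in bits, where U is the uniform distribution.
1.2150 bits

U(i) = 1/5 for all i

D_KL(P||U) = Σ P(x) log₂(P(x) / (1/5))
           = Σ P(x) log₂(P(x)) + log₂(5)
           = log₂(5) - H(P)

H(P) = -Σ P(x) log₂(P(x)):
  -P(1)·log₂(P(1)) = -(0.0879)·log₂(0.0879) = 0.30835
  -P(2)·log₂(P(2)) = -(0.0098)·log₂(0.0098) = 0.06540
  -P(3)·log₂(P(3)) = -(0.7676)·log₂(0.7676) = 0.29290
  -P(4)·log₂(P(4)) = -(0.1249)·log₂(0.1249) = 0.37484
  -P(5)·log₂(P(5)) = -(0.0098)·log₂(0.0098) = 0.06540
H(P) = 0.30835 + 0.06540 + 0.29290 + 0.37484 + 0.06540 = 1.10689 bits

log₂(5) = 2.32193 bits

D_KL(P||U) = 2.32193 - 1.10689 = 1.21504 ≈ 1.2150 bits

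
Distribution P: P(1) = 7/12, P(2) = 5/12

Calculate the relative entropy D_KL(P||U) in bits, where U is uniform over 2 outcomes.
0.0201 bits

U(i) = 1/2 for all i

D_KL(P||U) = Σ P(x) log₂(P(x) / (1/2))
           = Σ P(x) log₂(P(x)) + log₂(2)
           = log₂(2) - H(P)

H(P) = -Σ P(x) log₂(P(x)):
  -P(1)·log₂(P(1)) = -(7/12)·log₂(7/12) = 0.45360
  -P(2)·log₂(P(2)) = -(5/12)·log₂(5/12) = 0.52626
H(P) = 0.45360 + 0.52626 = 0.97986 bits

log₂(2) = 1.00000 bits

D_KL(P||U) = 1.00000 - 0.97986 = 0.02014 ≈ 0.0201 bits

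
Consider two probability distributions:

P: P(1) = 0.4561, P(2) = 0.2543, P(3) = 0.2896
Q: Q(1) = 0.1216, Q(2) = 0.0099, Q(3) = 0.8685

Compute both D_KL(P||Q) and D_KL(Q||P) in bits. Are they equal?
D_KL(P||Q) = 1.6019 bits, D_KL(Q||P) = 1.0978 bits. No, they are not equal.

D_KL(P||Q) = Σ P(x) log₂(P(x)/Q(x))

Computing term by term:
  P(1)·log₂(P(1)/Q(1)) = 0.4561·log₂(0.4561/0.1216) = 0.86988
  P(2)·log₂(P(2)/Q(2)) = 0.2543·log₂(0.2543/0.0099) = 1.19088
  P(3)·log₂(P(3)/Q(3)) = 0.2896·log₂(0.2896/0.8685) = -0.45886

D_KL(P||Q) = 0.86988 + 1.19088 - 0.45886 = 1.60190 ≈ 1.6019 bits

D_KL(Q||P) = Σ Q(x) log₂(Q(x)/P(x))

Computing term by term:
  Q(1)·log₂(Q(1)/P(1)) = 0.1216·log₂(0.1216/0.4561) = -0.23192
  Q(2)·log₂(Q(2)/P(2)) = 0.0099·log₂(0.0099/0.2543) = -0.04636
  Q(3)·log₂(Q(3)/P(3)) = 0.8685·log₂(0.8685/0.2896) = 1.37611

D_KL(Q||P) = -0.23192 - 0.04636 + 1.37611 = 1.09783 ≈ 1.0978 bits

These are NOT equal (difference: 0.5041 bits). KL divergence is asymmetric: D_KL(P||Q) ≠ D_KL(Q||P) in general.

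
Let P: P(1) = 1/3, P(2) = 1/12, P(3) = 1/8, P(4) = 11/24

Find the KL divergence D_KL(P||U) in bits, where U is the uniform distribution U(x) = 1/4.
0.2821 bits

U(i) = 1/4 for all i

D_KL(P||U) = Σ P(x) log₂(P(x) / (1/4))
           = Σ P(x) log₂(P(x)) + log₂(4)
           = log₂(4) - H(P)

H(P) = -Σ P(x) log₂(P(x)):
  -P(1)·log₂(P(1)) = -(1/3)·log₂(1/3) = 0.52832
  -P(2)·log₂(P(2)) = -(1/12)·log₂(1/12) = 0.29875
  -P(3)·log₂(P(3)) = -(1/8)·log₂(1/8) = 0.37500
  -P(4)·log₂(P(4)) = -(11/24)·log₂(11/24) = 0.51587
H(P) = 0.52832 + 0.29875 + 0.37500 + 0.51587 = 1.71794 bits

log₂(4) = 2.00000 bits

D_KL(P||U) = 2.00000 - 1.71794 = 0.28206 ≈ 0.2821 bits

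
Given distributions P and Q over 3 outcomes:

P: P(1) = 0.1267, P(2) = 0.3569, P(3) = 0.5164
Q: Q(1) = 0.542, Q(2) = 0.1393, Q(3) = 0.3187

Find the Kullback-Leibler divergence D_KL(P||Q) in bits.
0.5783 bits

D_KL(P||Q) = Σ P(x) log₂(P(x)/Q(x))

Computing term by term:
  P(1)·log₂(P(1)/Q(1)) = 0.1267·log₂(0.1267/0.542) = -0.26567
  P(2)·log₂(P(2)/Q(2)) = 0.3569·log₂(0.3569/0.1393) = 0.48443
  P(3)·log₂(P(3)/Q(3)) = 0.5164·log₂(0.5164/0.3187) = 0.35956

D_KL(P||Q) = -0.26567 + 0.48443 + 0.35956 = 0.57832 ≈ 0.5783 bits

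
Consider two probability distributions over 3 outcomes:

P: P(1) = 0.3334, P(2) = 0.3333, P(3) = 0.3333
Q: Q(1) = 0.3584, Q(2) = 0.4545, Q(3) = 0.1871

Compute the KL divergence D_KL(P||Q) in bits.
0.0937 bits

D_KL(P||Q) = Σ P(x) log₂(P(x)/Q(x))

Computing term by term:
  P(1)·log₂(P(1)/Q(1)) = 0.3334·log₂(0.3334/0.3584) = -0.03478
  P(2)·log₂(P(2)/Q(2)) = 0.3333·log₂(0.3333/0.4545) = -0.14914
  P(3)·log₂(P(3)/Q(3)) = 0.3333·log₂(0.3333/0.1871) = 0.27764

D_KL(P||Q) = -0.03478 - 0.14914 + 0.27764 = 0.09372 ≈ 0.0937 bits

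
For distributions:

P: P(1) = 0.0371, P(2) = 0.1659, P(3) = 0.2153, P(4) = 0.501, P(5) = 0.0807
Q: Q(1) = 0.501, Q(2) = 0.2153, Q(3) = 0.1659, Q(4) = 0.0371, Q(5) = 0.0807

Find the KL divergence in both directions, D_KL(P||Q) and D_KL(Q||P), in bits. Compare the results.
D_KL(P||Q) = 1.7607 bits, D_KL(Q||P) = 1.7607 bits. The two directions give exactly the same value for this pair.

D_KL(P||Q) = Σ P(x) log₂(P(x)/Q(x))

Computing term by term:
  P(1)·log₂(P(1)/Q(1)) = 0.0371·log₂(0.0371/0.501) = -0.13932
  P(2)·log₂(P(2)/Q(2)) = 0.1659·log₂(0.1659/0.2153) = -0.06238
  P(3)·log₂(P(3)/Q(3)) = 0.2153·log₂(0.2153/0.1659) = 0.08096
  P(4)·log₂(P(4)/Q(4)) = 0.501·log₂(0.501/0.0371) = 1.88142
  P(5)·log₂(P(5)/Q(5)) = 0.0807·log₂(0.0807/0.0807) = 0.00000

D_KL(P||Q) = -0.13932 - 0.06238 + 0.08096 + 1.88142 + 0.00000 = 1.76068 ≈ 1.7607 bits

D_KL(Q||P) = Σ Q(x) log₂(Q(x)/P(x))

Computing term by term:
  Q(1)·log₂(Q(1)/P(1)) = 0.501·log₂(0.501/0.0371) = 1.88142
  Q(2)·log₂(Q(2)/P(2)) = 0.2153·log₂(0.2153/0.1659) = 0.08096
  Q(3)·log₂(Q(3)/P(3)) = 0.1659·log₂(0.1659/0.2153) = -0.06238
  Q(4)·log₂(Q(4)/P(4)) = 0.0371·log₂(0.0371/0.501) = -0.13932
  Q(5)·log₂(Q(5)/P(5)) = 0.0807·log₂(0.0807/0.0807) = 0.00000

D_KL(Q||P) = 1.88142 + 0.08096 - 0.06238 - 0.13932 + 0.00000 = 1.76068 ≈ 1.7607 bits

These ARE equal here. Q is P with outcomes relabeled (Q(1) = P(4), Q(2) = P(3), Q(3) = P(2), Q(4) = P(1)) by a relabeling that is its own inverse, so the two sums contain exactly the same terms in a different order. This is a special case — KL divergence is not symmetric in general: D_KL(P||Q) ≠ D_KL(Q||P) for most P, Q.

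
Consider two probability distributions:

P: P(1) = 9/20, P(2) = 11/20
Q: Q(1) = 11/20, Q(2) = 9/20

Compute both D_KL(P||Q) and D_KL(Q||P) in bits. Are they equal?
D_KL(P||Q) = 0.0290 bits, D_KL(Q||P) = 0.0290 bits. Yes, in this case they are equal (although KL divergence is not symmetric in general).

D_KL(P||Q) = Σ P(x) log₂(P(x)/Q(x))

Computing term by term:
  P(1)·log₂(P(1)/Q(1)) = (9/20)·log₂((9/20)/(11/20)) = -0.13028
  P(2)·log₂(P(2)/Q(2)) = (11/20)·log₂((11/20)/(9/20)) = 0.15923

D_KL(P||Q) = -0.13028 + 0.15923 = 0.02895 ≈ 0.0290 bits

D_KL(Q||P) = Σ Q(x) log₂(Q(x)/P(x))

Computing term by term:
  Q(1)·log₂(Q(1)/P(1)) = (11/20)·log₂((11/20)/(9/20)) = 0.15923
  Q(2)·log₂(Q(2)/P(2)) = (9/20)·log₂((9/20)/(11/20)) = -0.13028

D_KL(Q||P) = 0.15923 - 0.13028 = 0.02895 ≈ 0.0290 bits

These ARE equal here. Q is P with outcomes relabeled (Q(1) = P(2), Q(2) = P(1)) by a relabeling that is its own inverse, so the two sums contain exactly the same terms in a different order. This is a special case — KL divergence is not symmetric in general: D_KL(P||Q) ≠ D_KL(Q||P) for most P, Q.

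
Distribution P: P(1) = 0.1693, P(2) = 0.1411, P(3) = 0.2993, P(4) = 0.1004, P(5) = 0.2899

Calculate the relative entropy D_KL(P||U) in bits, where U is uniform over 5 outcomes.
0.1178 bits

U(i) = 1/5 for all i

D_KL(P||U) = Σ P(x) log₂(P(x) / (1/5))
           = Σ P(x) log₂(P(x)) + log₂(5)
           = log₂(5) - H(P)

H(P) = -Σ P(x) log₂(P(x)):
  -P(1)·log₂(P(1)) = -(0.1693)·log₂(0.1693) = 0.43381
  -P(2)·log₂(P(2)) = -(0.1411)·log₂(0.1411) = 0.39864
  -P(3)·log₂(P(3)) = -(0.2993)·log₂(0.2993) = 0.52088
  -P(4)·log₂(P(4)) = -(0.1004)·log₂(0.1004) = 0.33294
  -P(5)·log₂(P(5)) = -(0.2899)·log₂(0.2899) = 0.51787
H(P) = 0.43381 + 0.39864 + 0.52088 + 0.33294 + 0.51787 = 2.20414 bits

log₂(5) = 2.32193 bits

D_KL(P||U) = 2.32193 - 2.20414 = 0.11779 ≈ 0.1178 bits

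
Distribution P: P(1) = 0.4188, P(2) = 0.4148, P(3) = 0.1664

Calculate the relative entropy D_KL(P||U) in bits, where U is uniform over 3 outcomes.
0.1020 bits

U(i) = 1/3 for all i

D_KL(P||U) = Σ P(x) log₂(P(x) / (1/3))
           = Σ P(x) log₂(P(x)) + log₂(3)
           = log₂(3) - H(P)

H(P) = -Σ P(x) log₂(P(x)):
  -P(1)·log₂(P(1)) = -(0.4188)·log₂(0.4188) = 0.52587
  -P(2)·log₂(P(2)) = -(0.4148)·log₂(0.4148) = 0.52659
  -P(3)·log₂(P(3)) = -(0.1664)·log₂(0.1664) = 0.43052
H(P) = 0.52587 + 0.52659 + 0.43052 = 1.48298 bits

log₂(3) = 1.58496 bits

D_KL(P||U) = 1.58496 - 1.48298 = 0.10198 ≈ 0.1020 bits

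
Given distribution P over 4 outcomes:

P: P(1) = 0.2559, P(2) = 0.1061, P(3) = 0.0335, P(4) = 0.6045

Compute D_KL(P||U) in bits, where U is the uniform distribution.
0.5503 bits

U(i) = 1/4 for all i

D_KL(P||U) = Σ P(x) log₂(P(x) / (1/4))
           = Σ P(x) log₂(P(x)) + log₂(4)
           = log₂(4) - H(P)

H(P) = -Σ P(x) log₂(P(x)):
  -P(1)·log₂(P(1)) = -(0.2559)·log₂(0.2559) = 0.50319
  -P(2)·log₂(P(2)) = -(0.1061)·log₂(0.1061) = 0.34339
  -P(3)·log₂(P(3)) = -(0.0335)·log₂(0.0335) = 0.16414
  -P(4)·log₂(P(4)) = -(0.6045)·log₂(0.6045) = 0.43898
H(P) = 0.50319 + 0.34339 + 0.16414 + 0.43898 = 1.44970 bits

log₂(4) = 2.00000 bits

D_KL(P||U) = 2.00000 - 1.44970 = 0.55030 ≈ 0.5503 bits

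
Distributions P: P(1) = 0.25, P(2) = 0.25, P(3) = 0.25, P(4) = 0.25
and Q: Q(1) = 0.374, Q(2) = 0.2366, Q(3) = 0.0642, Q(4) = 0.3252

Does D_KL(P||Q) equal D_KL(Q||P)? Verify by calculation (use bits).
D_KL(P||Q) = 0.2701 bits, D_KL(Q||P) = 0.1960 bits. No — D_KL(P||Q) ≠ D_KL(Q||P) for this pair.

D_KL(P||Q) = Σ P(x) log₂(P(x)/Q(x))

Computing term by term:
  P(1)·log₂(P(1)/Q(1)) = 0.25·log₂(0.25/0.374) = -0.14528
  P(2)·log₂(P(2)/Q(2)) = 0.25·log₂(0.25/0.2366) = 0.01987
  P(3)·log₂(P(3)/Q(3)) = 0.25·log₂(0.25/0.0642) = 0.49032
  P(4)·log₂(P(4)/Q(4)) = 0.25·log₂(0.25/0.3252) = -0.09485

D_KL(P||Q) = -0.14528 + 0.01987 + 0.49032 - 0.09485 = 0.27006 ≈ 0.2701 bits

D_KL(Q||P) = Σ Q(x) log₂(Q(x)/P(x))

Computing term by term:
  Q(1)·log₂(Q(1)/P(1)) = 0.374·log₂(0.374/0.25) = 0.21734
  Q(2)·log₂(Q(2)/P(2)) = 0.2366·log₂(0.2366/0.25) = -0.01880
  Q(3)·log₂(Q(3)/P(3)) = 0.0642·log₂(0.0642/0.25) = -0.12591
  Q(4)·log₂(Q(4)/P(4)) = 0.3252·log₂(0.3252/0.25) = 0.12338

D_KL(Q||P) = 0.21734 - 0.01880 - 0.12591 + 0.12338 = 0.19601 ≈ 0.1960 bits

These are NOT equal (difference: 0.0741 bits). KL divergence is asymmetric: D_KL(P||Q) ≠ D_KL(Q||P) in general.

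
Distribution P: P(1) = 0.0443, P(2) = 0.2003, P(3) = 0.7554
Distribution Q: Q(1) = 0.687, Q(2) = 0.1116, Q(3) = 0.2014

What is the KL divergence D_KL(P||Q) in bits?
1.4345 bits

D_KL(P||Q) = Σ P(x) log₂(P(x)/Q(x))

Computing term by term:
  P(1)·log₂(P(1)/Q(1)) = 0.0443·log₂(0.0443/0.687) = -0.17520
  P(2)·log₂(P(2)/Q(2)) = 0.2003·log₂(0.2003/0.1116) = 0.16902
  P(3)·log₂(P(3)/Q(3)) = 0.7554·log₂(0.7554/0.2014) = 1.44068

D_KL(P||Q) = -0.17520 + 0.16902 + 1.44068 = 1.43450 ≈ 1.4345 bits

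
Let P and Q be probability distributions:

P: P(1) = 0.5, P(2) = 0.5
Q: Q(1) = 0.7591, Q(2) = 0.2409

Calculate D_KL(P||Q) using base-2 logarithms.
0.2256 bits

D_KL(P||Q) = Σ P(x) log₂(P(x)/Q(x))

Computing term by term:
  P(1)·log₂(P(1)/Q(1)) = 0.5·log₂(0.5/0.7591) = -0.30118
  P(2)·log₂(P(2)/Q(2)) = 0.5·log₂(0.5/0.2409) = 0.52675

D_KL(P||Q) = -0.30118 + 0.52675 = 0.22557 ≈ 0.2256 bits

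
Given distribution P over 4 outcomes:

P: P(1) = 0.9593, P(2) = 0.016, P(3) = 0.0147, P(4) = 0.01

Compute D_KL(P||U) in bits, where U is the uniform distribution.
1.6911 bits

U(i) = 1/4 for all i

D_KL(P||U) = Σ P(x) log₂(P(x) / (1/4))
           = Σ P(x) log₂(P(x)) + log₂(4)
           = log₂(4) - H(P)

H(P) = -Σ P(x) log₂(P(x)):
  -P(1)·log₂(P(1)) = -(0.9593)·log₂(0.9593) = 0.05751
  -P(2)·log₂(P(2)) = -(0.016)·log₂(0.016) = 0.09545
  -P(3)·log₂(P(3)) = -(0.0147)·log₂(0.0147) = 0.08949
  -P(4)·log₂(P(4)) = -(0.01)·log₂(0.01) = 0.06644
H(P) = 0.05751 + 0.09545 + 0.08949 + 0.06644 = 0.30889 bits

log₂(4) = 2.00000 bits

D_KL(P||U) = 2.00000 - 0.30889 = 1.69111 ≈ 1.6911 bits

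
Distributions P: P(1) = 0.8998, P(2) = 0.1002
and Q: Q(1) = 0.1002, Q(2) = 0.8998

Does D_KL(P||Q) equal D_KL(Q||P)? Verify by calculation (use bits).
D_KL(P||Q) = 2.5321 bits, D_KL(Q||P) = 2.5321 bits. Yes — for this pair D_KL(P||Q) = D_KL(Q||P).

D_KL(P||Q) = Σ P(x) log₂(P(x)/Q(x))

Computing term by term:
  P(1)·log₂(P(1)/Q(1)) = 0.8998·log₂(0.8998/0.1002) = 2.84942
  P(2)·log₂(P(2)/Q(2)) = 0.1002·log₂(0.1002/0.8998) = -0.31731

D_KL(P||Q) = 2.84942 - 0.31731 = 2.53211 ≈ 2.5321 bits

D_KL(Q||P) = Σ Q(x) log₂(Q(x)/P(x))

Computing term by term:
  Q(1)·log₂(Q(1)/P(1)) = 0.1002·log₂(0.1002/0.8998) = -0.31731
  Q(2)·log₂(Q(2)/P(2)) = 0.8998·log₂(0.8998/0.1002) = 2.84942

D_KL(Q||P) = -0.31731 + 2.84942 = 2.53211 ≈ 2.5321 bits

These ARE equal here. Q is P with outcomes relabeled (Q(1) = P(2), Q(2) = P(1)) by a relabeling that is its own inverse, so the two sums contain exactly the same terms in a different order. This is a special case — KL divergence is not symmetric in general: D_KL(P||Q) ≠ D_KL(Q||P) for most P, Q.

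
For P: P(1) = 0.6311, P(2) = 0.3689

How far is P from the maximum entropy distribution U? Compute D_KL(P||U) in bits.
0.0502 bits

U(i) = 1/2 for all i

D_KL(P||U) = Σ P(x) log₂(P(x) / (1/2))
           = Σ P(x) log₂(P(x)) + log₂(2)
           = log₂(2) - H(P)

H(P) = -Σ P(x) log₂(P(x)):
  -P(1)·log₂(P(1)) = -(0.6311)·log₂(0.6311) = 0.41909
  -P(2)·log₂(P(2)) = -(0.3689)·log₂(0.3689) = 0.53074
H(P) = 0.41909 + 0.53074 = 0.94983 bits

log₂(2) = 1.00000 bits

D_KL(P||U) = 1.00000 - 0.94983 = 0.05017 ≈ 0.0502 bits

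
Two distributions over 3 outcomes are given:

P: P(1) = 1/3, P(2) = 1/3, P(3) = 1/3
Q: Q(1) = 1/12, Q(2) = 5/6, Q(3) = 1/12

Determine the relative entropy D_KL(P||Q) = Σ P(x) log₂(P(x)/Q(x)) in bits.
0.8927 bits

D_KL(P||Q) = Σ P(x) log₂(P(x)/Q(x))

Computing term by term:
  P(1)·log₂(P(1)/Q(1)) = (1/3)·log₂((1/3)/(1/12)) = 0.66667
  P(2)·log₂(P(2)/Q(2)) = (1/3)·log₂((1/3)/(5/6)) = -0.44064
  P(3)·log₂(P(3)/Q(3)) = (1/3)·log₂((1/3)/(1/12)) = 0.66667

D_KL(P||Q) = 0.66667 - 0.44064 + 0.66667 = 0.89270 ≈ 0.8927 bits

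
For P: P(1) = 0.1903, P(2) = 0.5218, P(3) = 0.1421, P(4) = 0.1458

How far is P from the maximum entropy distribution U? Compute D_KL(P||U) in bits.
0.2498 bits

U(i) = 1/4 for all i

D_KL(P||U) = Σ P(x) log₂(P(x) / (1/4))
           = Σ P(x) log₂(P(x)) + log₂(4)
           = log₂(4) - H(P)

H(P) = -Σ P(x) log₂(P(x)):
  -P(1)·log₂(P(1)) = -(0.1903)·log₂(0.1903) = 0.45551
  -P(2)·log₂(P(2)) = -(0.5218)·log₂(0.5218) = 0.48967
  -P(3)·log₂(P(3)) = -(0.1421)·log₂(0.1421) = 0.40001
  -P(4)·log₂(P(4)) = -(0.1458)·log₂(0.1458) = 0.40502
H(P) = 0.45551 + 0.48967 + 0.40001 + 0.40502 = 1.75021 bits

log₂(4) = 2.00000 bits

D_KL(P||U) = 2.00000 - 1.75021 = 0.24979 ≈ 0.2498 bits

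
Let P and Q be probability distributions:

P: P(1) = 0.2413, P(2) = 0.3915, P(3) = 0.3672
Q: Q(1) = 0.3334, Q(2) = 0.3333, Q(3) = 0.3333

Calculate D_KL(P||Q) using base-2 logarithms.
0.0297 bits

D_KL(P||Q) = Σ P(x) log₂(P(x)/Q(x))

Computing term by term:
  P(1)·log₂(P(1)/Q(1)) = 0.2413·log₂(0.2413/0.3334) = -0.11255
  P(2)·log₂(P(2)/Q(2)) = 0.3915·log₂(0.3915/0.3333) = 0.09090
  P(3)·log₂(P(3)/Q(3)) = 0.3672·log₂(0.3672/0.3333) = 0.05131

D_KL(P||Q) = -0.11255 + 0.09090 + 0.05131 = 0.02966 ≈ 0.0297 bits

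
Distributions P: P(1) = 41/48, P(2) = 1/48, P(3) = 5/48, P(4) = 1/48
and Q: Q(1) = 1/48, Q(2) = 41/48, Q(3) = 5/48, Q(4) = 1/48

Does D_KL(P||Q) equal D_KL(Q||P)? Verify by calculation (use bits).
D_KL(P||Q) = 4.4646 bits, D_KL(Q||P) = 4.4646 bits. Yes — for this pair D_KL(P||Q) = D_KL(Q||P).

D_KL(P||Q) = Σ P(x) log₂(P(x)/Q(x))

Computing term by term:
  P(1)·log₂(P(1)/Q(1)) = (41/48)·log₂((41/48)/(1/48)) = 4.57624
  P(2)·log₂(P(2)/Q(2)) = (1/48)·log₂((1/48)/(41/48)) = -0.11162
  P(3)·log₂(P(3)/Q(3)) = (5/48)·log₂((5/48)/(5/48)) = 0.00000
  P(4)·log₂(P(4)/Q(4)) = (1/48)·log₂((1/48)/(1/48)) = 0.00000

D_KL(P||Q) = 4.57624 - 0.11162 + 0.00000 + 0.00000 = 4.46462 ≈ 4.4646 bits

D_KL(Q||P) = Σ Q(x) log₂(Q(x)/P(x))

Computing term by term:
  Q(1)·log₂(Q(1)/P(1)) = (1/48)·log₂((1/48)/(41/48)) = -0.11162
  Q(2)·log₂(Q(2)/P(2)) = (41/48)·log₂((41/48)/(1/48)) = 4.57624
  Q(3)·log₂(Q(3)/P(3)) = (5/48)·log₂((5/48)/(5/48)) = 0.00000
  Q(4)·log₂(Q(4)/P(4)) = (1/48)·log₂((1/48)/(1/48)) = 0.00000

D_KL(Q||P) = -0.11162 + 4.57624 + 0.00000 + 0.00000 = 4.46462 ≈ 4.4646 bits

These ARE equal here. Q is P with outcomes relabeled (Q(1) = P(2), Q(2) = P(1)) by a relabeling that is its own inverse, so the two sums contain exactly the same terms in a different order. This is a special case — KL divergence is not symmetric in general: D_KL(P||Q) ≠ D_KL(Q||P) for most P, Q.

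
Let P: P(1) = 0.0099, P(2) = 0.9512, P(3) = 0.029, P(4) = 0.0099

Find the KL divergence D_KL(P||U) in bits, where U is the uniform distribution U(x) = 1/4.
1.6514 bits

U(i) = 1/4 for all i

D_KL(P||U) = Σ P(x) log₂(P(x) / (1/4))
           = Σ P(x) log₂(P(x)) + log₂(4)
           = log₂(4) - H(P)

H(P) = -Σ P(x) log₂(P(x)):
  -P(1)·log₂(P(1)) = -(0.0099)·log₂(0.0099) = 0.06592
  -P(2)·log₂(P(2)) = -(0.9512)·log₂(0.9512) = 0.06866
  -P(3)·log₂(P(3)) = -(0.029)·log₂(0.029) = 0.14813
  -P(4)·log₂(P(4)) = -(0.0099)·log₂(0.0099) = 0.06592
H(P) = 0.06592 + 0.06866 + 0.14813 + 0.06592 = 0.34863 bits

log₂(4) = 2.00000 bits

D_KL(P||U) = 2.00000 - 0.34863 = 1.65137 ≈ 1.6514 bits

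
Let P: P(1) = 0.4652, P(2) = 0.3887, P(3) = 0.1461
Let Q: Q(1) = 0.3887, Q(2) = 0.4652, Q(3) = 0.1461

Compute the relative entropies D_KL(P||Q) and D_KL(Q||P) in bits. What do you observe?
D_KL(P||Q) = 0.0198 bits, D_KL(Q||P) = 0.0198 bits. The two directions give the same value here, because Q is a self-inverse relabeling of P; in general KL divergence is asymmetric.

D_KL(P||Q) = Σ P(x) log₂(P(x)/Q(x))

Computing term by term:
  P(1)·log₂(P(1)/Q(1)) = 0.4652·log₂(0.4652/0.3887) = 0.12058
  P(2)·log₂(P(2)/Q(2)) = 0.3887·log₂(0.3887/0.4652) = -0.10075
  P(3)·log₂(P(3)/Q(3)) = 0.1461·log₂(0.1461/0.1461) = 0.00000

D_KL(P||Q) = 0.12058 - 0.10075 + 0.00000 = 0.01983 ≈ 0.0198 bits

D_KL(Q||P) = Σ Q(x) log₂(Q(x)/P(x))

Computing term by term:
  Q(1)·log₂(Q(1)/P(1)) = 0.3887·log₂(0.3887/0.4652) = -0.10075
  Q(2)·log₂(Q(2)/P(2)) = 0.4652·log₂(0.4652/0.3887) = 0.12058
  Q(3)·log₂(Q(3)/P(3)) = 0.1461·log₂(0.1461/0.1461) = 0.00000

D_KL(Q||P) = -0.10075 + 0.12058 + 0.00000 = 0.01983 ≈ 0.0198 bits

These ARE equal here. Q is P with outcomes relabeled (Q(1) = P(2), Q(2) = P(1)) by a relabeling that is its own inverse, so the two sums contain exactly the same terms in a different order. This is a special case — KL divergence is not symmetric in general: D_KL(P||Q) ≠ D_KL(Q||P) for most P, Q.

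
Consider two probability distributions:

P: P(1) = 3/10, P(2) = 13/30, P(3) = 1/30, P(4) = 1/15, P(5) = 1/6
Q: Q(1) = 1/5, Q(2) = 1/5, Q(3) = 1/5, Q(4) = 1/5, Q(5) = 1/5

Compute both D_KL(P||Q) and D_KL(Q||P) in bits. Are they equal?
D_KL(P||Q) = 0.4232 bits, D_KL(Q||P) = 0.5465 bits. No, they are not equal.

D_KL(P||Q) = Σ P(x) log₂(P(x)/Q(x))

Computing term by term:
  P(1)·log₂(P(1)/Q(1)) = (3/10)·log₂((3/10)/(1/5)) = 0.17549
  P(2)·log₂(P(2)/Q(2)) = (13/30)·log₂((13/30)/(1/5)) = 0.48337
  P(3)·log₂(P(3)/Q(3)) = (1/30)·log₂((1/30)/(1/5)) = -0.08617
  P(4)·log₂(P(4)/Q(4)) = (1/15)·log₂((1/15)/(1/5)) = -0.10566
  P(5)·log₂(P(5)/Q(5)) = (1/6)·log₂((1/6)/(1/5)) = -0.04384

D_KL(P||Q) = 0.17549 + 0.48337 - 0.08617 - 0.10566 - 0.04384 = 0.42319 ≈ 0.4232 bits

D_KL(Q||P) = Σ Q(x) log₂(Q(x)/P(x))

Computing term by term:
  Q(1)·log₂(Q(1)/P(1)) = (1/5)·log₂((1/5)/(3/10)) = -0.11699
  Q(2)·log₂(Q(2)/P(2)) = (1/5)·log₂((1/5)/(13/30)) = -0.22310
  Q(3)·log₂(Q(3)/P(3)) = (1/5)·log₂((1/5)/(1/30)) = 0.51699
  Q(4)·log₂(Q(4)/P(4)) = (1/5)·log₂((1/5)/(1/15)) = 0.31699
  Q(5)·log₂(Q(5)/P(5)) = (1/5)·log₂((1/5)/(1/6)) = 0.05261

D_KL(Q||P) = -0.11699 - 0.22310 + 0.51699 + 0.31699 + 0.05261 = 0.54650 ≈ 0.5465 bits

These are NOT equal (difference: 0.1233 bits). KL divergence is asymmetric: D_KL(P||Q) ≠ D_KL(Q||P) in general.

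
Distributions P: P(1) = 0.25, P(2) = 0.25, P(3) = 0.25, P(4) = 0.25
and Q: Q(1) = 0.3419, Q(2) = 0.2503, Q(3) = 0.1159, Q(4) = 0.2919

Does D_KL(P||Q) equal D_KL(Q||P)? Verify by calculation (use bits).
D_KL(P||Q) = 0.1080 bits, D_KL(Q||P) = 0.0916 bits. No — D_KL(P||Q) ≠ D_KL(Q||P) for this pair.

D_KL(P||Q) = Σ P(x) log₂(P(x)/Q(x))

Computing term by term:
  P(1)·log₂(P(1)/Q(1)) = 0.25·log₂(0.25/0.3419) = -0.11291
  P(2)·log₂(P(2)/Q(2)) = 0.25·log₂(0.25/0.2503) = -0.00043
  P(3)·log₂(P(3)/Q(3)) = 0.25·log₂(0.25/0.1159) = 0.27726
  P(4)·log₂(P(4)/Q(4)) = 0.25·log₂(0.25/0.2919) = -0.05589

D_KL(P||Q) = -0.11291 - 0.00043 + 0.27726 - 0.05589 = 0.10803 ≈ 0.1080 bits

D_KL(Q||P) = Σ Q(x) log₂(Q(x)/P(x))

Computing term by term:
  Q(1)·log₂(Q(1)/P(1)) = 0.3419·log₂(0.3419/0.25) = 0.15442
  Q(2)·log₂(Q(2)/P(2)) = 0.2503·log₂(0.2503/0.25) = 0.00043
  Q(3)·log₂(Q(3)/P(3)) = 0.1159·log₂(0.1159/0.25) = -0.12854
  Q(4)·log₂(Q(4)/P(4)) = 0.2919·log₂(0.2919/0.25) = 0.06525

D_KL(Q||P) = 0.15442 + 0.00043 - 0.12854 + 0.06525 = 0.09156 ≈ 0.0916 bits

These are NOT equal (difference: 0.0164 bits). KL divergence is asymmetric: D_KL(P||Q) ≠ D_KL(Q||P) in general.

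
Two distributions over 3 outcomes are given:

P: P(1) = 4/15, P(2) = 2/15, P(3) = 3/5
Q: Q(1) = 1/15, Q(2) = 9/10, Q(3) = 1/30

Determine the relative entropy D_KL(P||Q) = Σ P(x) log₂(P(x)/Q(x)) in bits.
2.6680 bits

D_KL(P||Q) = Σ P(x) log₂(P(x)/Q(x))

Computing term by term:
  P(1)·log₂(P(1)/Q(1)) = (4/15)·log₂((4/15)/(1/15)) = 0.53333
  P(2)·log₂(P(2)/Q(2)) = (2/15)·log₂((2/15)/(9/10)) = -0.36732
  P(3)·log₂(P(3)/Q(3)) = (3/5)·log₂((3/5)/(1/30)) = 2.50196

D_KL(P||Q) = 0.53333 - 0.36732 + 2.50196 = 2.66797 ≈ 2.6680 bits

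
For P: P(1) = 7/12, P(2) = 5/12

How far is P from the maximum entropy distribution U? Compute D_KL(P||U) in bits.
0.0201 bits

U(i) = 1/2 for all i

D_KL(P||U) = Σ P(x) log₂(P(x) / (1/2))
           = Σ P(x) log₂(P(x)) + log₂(2)
           = log₂(2) - H(P)

H(P) = -Σ P(x) log₂(P(x)):
  -P(1)·log₂(P(1)) = -(7/12)·log₂(7/12) = 0.45360
  -P(2)·log₂(P(2)) = -(5/12)·log₂(5/12) = 0.52626
H(P) = 0.45360 + 0.52626 = 0.97986 bits

log₂(2) = 1.00000 bits

D_KL(P||U) = 1.00000 - 0.97986 = 0.02014 ≈ 0.0201 bits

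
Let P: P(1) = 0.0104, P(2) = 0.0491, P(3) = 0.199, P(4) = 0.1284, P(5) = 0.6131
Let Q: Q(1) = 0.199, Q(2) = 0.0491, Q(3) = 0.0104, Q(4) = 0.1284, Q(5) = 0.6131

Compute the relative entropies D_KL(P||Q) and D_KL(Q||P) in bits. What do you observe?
D_KL(P||Q) = 0.8031 bits, D_KL(Q||P) = 0.8031 bits. The two directions give the same value here, because Q is a self-inverse relabeling of P; in general KL divergence is asymmetric.

D_KL(P||Q) = Σ P(x) log₂(P(x)/Q(x))

Computing term by term:
  P(1)·log₂(P(1)/Q(1)) = 0.0104·log₂(0.0104/0.199) = -0.04428
  P(2)·log₂(P(2)/Q(2)) = 0.0491·log₂(0.0491/0.0491) = 0.00000
  P(3)·log₂(P(3)/Q(3)) = 0.199·log₂(0.199/0.0104) = 0.84736
  P(4)·log₂(P(4)/Q(4)) = 0.1284·log₂(0.1284/0.1284) = 0.00000
  P(5)·log₂(P(5)/Q(5)) = 0.6131·log₂(0.6131/0.6131) = 0.00000

D_KL(P||Q) = -0.04428 + 0.00000 + 0.84736 + 0.00000 + 0.00000 = 0.80308 ≈ 0.8031 bits

D_KL(Q||P) = Σ Q(x) log₂(Q(x)/P(x))

Computing term by term:
  Q(1)·log₂(Q(1)/P(1)) = 0.199·log₂(0.199/0.0104) = 0.84736
  Q(2)·log₂(Q(2)/P(2)) = 0.0491·log₂(0.0491/0.0491) = 0.00000
  Q(3)·log₂(Q(3)/P(3)) = 0.0104·log₂(0.0104/0.199) = -0.04428
  Q(4)·log₂(Q(4)/P(4)) = 0.1284·log₂(0.1284/0.1284) = 0.00000
  Q(5)·log₂(Q(5)/P(5)) = 0.6131·log₂(0.6131/0.6131) = 0.00000

D_KL(Q||P) = 0.84736 + 0.00000 - 0.04428 + 0.00000 + 0.00000 = 0.80308 ≈ 0.8031 bits

These ARE equal here. Q is P with outcomes relabeled (Q(1) = P(3), Q(3) = P(1)) by a relabeling that is its own inverse, so the two sums contain exactly the same terms in a different order. This is a special case — KL divergence is not symmetric in general: D_KL(P||Q) ≠ D_KL(Q||P) for most P, Q.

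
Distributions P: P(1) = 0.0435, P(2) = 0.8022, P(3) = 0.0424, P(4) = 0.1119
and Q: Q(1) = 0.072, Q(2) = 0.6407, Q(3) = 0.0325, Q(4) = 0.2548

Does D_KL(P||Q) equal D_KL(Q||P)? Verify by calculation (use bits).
D_KL(P||Q) = 0.1120 bits, D_KL(Q||P) = 0.1346 bits. No — D_KL(P||Q) ≠ D_KL(Q||P) for this pair.

D_KL(P||Q) = Σ P(x) log₂(P(x)/Q(x))

Computing term by term:
  P(1)·log₂(P(1)/Q(1)) = 0.0435·log₂(0.0435/0.072) = -0.03162
  P(2)·log₂(P(2)/Q(2)) = 0.8022·log₂(0.8022/0.6407) = 0.26016
  P(3)·log₂(P(3)/Q(3)) = 0.0424·log₂(0.0424/0.0325) = 0.01627
  P(4)·log₂(P(4)/Q(4)) = 0.1119·log₂(0.1119/0.2548) = -0.13284

D_KL(P||Q) = -0.03162 + 0.26016 + 0.01627 - 0.13284 = 0.11197 ≈ 0.1120 bits

D_KL(Q||P) = Σ Q(x) log₂(Q(x)/P(x))

Computing term by term:
  Q(1)·log₂(Q(1)/P(1)) = 0.072·log₂(0.072/0.0435) = 0.05234
  Q(2)·log₂(Q(2)/P(2)) = 0.6407·log₂(0.6407/0.8022) = -0.20779
  Q(3)·log₂(Q(3)/P(3)) = 0.0325·log₂(0.0325/0.0424) = -0.01247
  Q(4)·log₂(Q(4)/P(4)) = 0.2548·log₂(0.2548/0.1119) = 0.30249

D_KL(Q||P) = 0.05234 - 0.20779 - 0.01247 + 0.30249 = 0.13457 ≈ 0.1346 bits

These are NOT equal (difference: 0.0226 bits). KL divergence is asymmetric: D_KL(P||Q) ≠ D_KL(Q||P) in general.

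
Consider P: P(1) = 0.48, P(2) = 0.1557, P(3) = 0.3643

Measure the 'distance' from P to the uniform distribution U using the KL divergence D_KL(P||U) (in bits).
0.1282 bits

U(i) = 1/3 for all i

D_KL(P||U) = Σ P(x) log₂(P(x) / (1/3))
           = Σ P(x) log₂(P(x)) + log₂(3)
           = log₂(3) - H(P)

H(P) = -Σ P(x) log₂(P(x)):
  -P(1)·log₂(P(1)) = -(0.48)·log₂(0.48) = 0.50827
  -P(2)·log₂(P(2)) = -(0.1557)·log₂(0.1557) = 0.41777
  -P(3)·log₂(P(3)) = -(0.3643)·log₂(0.3643) = 0.53071
H(P) = 0.50827 + 0.41777 + 0.53071 = 1.45675 bits

log₂(3) = 1.58496 bits

D_KL(P||U) = 1.58496 - 1.45675 = 0.12821 ≈ 0.1282 bits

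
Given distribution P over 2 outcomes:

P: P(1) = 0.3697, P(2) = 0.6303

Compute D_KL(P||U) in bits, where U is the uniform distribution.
0.0496 bits

U(i) = 1/2 for all i

D_KL(P||U) = Σ P(x) log₂(P(x) / (1/2))
           = Σ P(x) log₂(P(x)) + log₂(2)
           = log₂(2) - H(P)

H(P) = -Σ P(x) log₂(P(x)):
  -P(1)·log₂(P(1)) = -(0.3697)·log₂(0.3697) = 0.53073
  -P(2)·log₂(P(2)) = -(0.6303)·log₂(0.6303) = 0.41971
H(P) = 0.53073 + 0.41971 = 0.95044 bits

log₂(2) = 1.00000 bits

D_KL(P||U) = 1.00000 - 0.95044 = 0.04956 ≈ 0.0496 bits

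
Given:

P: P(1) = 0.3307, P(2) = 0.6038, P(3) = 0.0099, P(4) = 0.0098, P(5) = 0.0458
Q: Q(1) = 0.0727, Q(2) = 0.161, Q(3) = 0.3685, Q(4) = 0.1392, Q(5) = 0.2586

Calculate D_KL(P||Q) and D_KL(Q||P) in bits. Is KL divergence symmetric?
D_KL(P||Q) = 1.6706 bits, D_KL(Q||P) = 2.6356 bits. No, KL divergence is not symmetric.

D_KL(P||Q) = Σ P(x) log₂(P(x)/Q(x))

Computing term by term:
  P(1)·log₂(P(1)/Q(1)) = 0.3307·log₂(0.3307/0.0727) = 0.72274
  P(2)·log₂(P(2)/Q(2)) = 0.6038·log₂(0.6038/0.161) = 1.15145
  P(3)·log₂(P(3)/Q(3)) = 0.0099·log₂(0.0099/0.3685) = -0.05166
  P(4)·log₂(P(4)/Q(4)) = 0.0098·log₂(0.0098/0.1392) = -0.03752
  P(5)·log₂(P(5)/Q(5)) = 0.0458·log₂(0.0458/0.2586) = -0.11438

D_KL(P||Q) = 0.72274 + 1.15145 - 0.05166 - 0.03752 - 0.11438 = 1.67063 ≈ 1.6706 bits

D_KL(Q||P) = Σ Q(x) log₂(Q(x)/P(x))

Computing term by term:
  Q(1)·log₂(Q(1)/P(1)) = 0.0727·log₂(0.0727/0.3307) = -0.15889
  Q(2)·log₂(Q(2)/P(2)) = 0.161·log₂(0.161/0.6038) = -0.30703
  Q(3)·log₂(Q(3)/P(3)) = 0.3685·log₂(0.3685/0.0099) = 1.92287
  Q(4)·log₂(Q(4)/P(4)) = 0.1392·log₂(0.1392/0.0098) = 0.53289
  Q(5)·log₂(Q(5)/P(5)) = 0.2586·log₂(0.2586/0.0458) = 0.64580

D_KL(Q||P) = -0.15889 - 0.30703 + 1.92287 + 0.53289 + 0.64580 = 2.63564 ≈ 2.6356 bits

These are NOT equal (difference: 0.9650 bits). KL divergence is asymmetric: D_KL(P||Q) ≠ D_KL(Q||P) in general.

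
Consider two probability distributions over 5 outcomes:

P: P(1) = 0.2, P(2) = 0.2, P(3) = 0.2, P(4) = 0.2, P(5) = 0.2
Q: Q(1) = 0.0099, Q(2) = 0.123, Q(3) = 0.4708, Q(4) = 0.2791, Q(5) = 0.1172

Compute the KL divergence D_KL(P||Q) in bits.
0.8186 bits

D_KL(P||Q) = Σ P(x) log₂(P(x)/Q(x))

Computing term by term:
  P(1)·log₂(P(1)/Q(1)) = 0.2·log₂(0.2/0.0099) = 0.86729
  P(2)·log₂(P(2)/Q(2)) = 0.2·log₂(0.2/0.123) = 0.14027
  P(3)·log₂(P(3)/Q(3)) = 0.2·log₂(0.2/0.4708) = -0.24702
  P(4)·log₂(P(4)/Q(4)) = 0.2·log₂(0.2/0.2791) = -0.09616
  P(5)·log₂(P(5)/Q(5)) = 0.2·log₂(0.2/0.1172) = 0.15421

D_KL(P||Q) = 0.86729 + 0.14027 - 0.24702 - 0.09616 + 0.15421 = 0.81859 ≈ 0.8186 bits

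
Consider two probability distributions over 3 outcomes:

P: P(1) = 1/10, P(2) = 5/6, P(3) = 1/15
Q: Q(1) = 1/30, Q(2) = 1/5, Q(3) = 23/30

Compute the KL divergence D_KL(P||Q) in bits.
1.6393 bits

D_KL(P||Q) = Σ P(x) log₂(P(x)/Q(x))

Computing term by term:
  P(1)·log₂(P(1)/Q(1)) = (1/10)·log₂((1/10)/(1/30)) = 0.15850
  P(2)·log₂(P(2)/Q(2)) = (5/6)·log₂((5/6)/(1/5)) = 1.71574
  P(3)·log₂(P(3)/Q(3)) = (1/15)·log₂((1/15)/(23/30)) = -0.23490

D_KL(P||Q) = 0.15850 + 1.71574 - 0.23490 = 1.63934 ≈ 1.6393 bits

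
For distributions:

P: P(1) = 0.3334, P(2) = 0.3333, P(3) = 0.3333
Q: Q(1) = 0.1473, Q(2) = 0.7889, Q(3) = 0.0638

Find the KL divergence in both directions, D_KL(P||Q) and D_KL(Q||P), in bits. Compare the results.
D_KL(P||Q) = 0.7736 bits, D_KL(Q||P) = 0.6549 bits. D_KL(P||Q) is larger than D_KL(Q||P) by 0.1187 bits; the two directions differ.

D_KL(P||Q) = Σ P(x) log₂(P(x)/Q(x))

Computing term by term:
  P(1)·log₂(P(1)/Q(1)) = 0.3334·log₂(0.3334/0.1473) = 0.39291
  P(2)·log₂(P(2)/Q(2)) = 0.3333·log₂(0.3333/0.7889) = -0.41430
  P(3)·log₂(P(3)/Q(3)) = 0.3333·log₂(0.3333/0.0638) = 0.79498

D_KL(P||Q) = 0.39291 - 0.41430 + 0.79498 = 0.77359 ≈ 0.7736 bits

D_KL(Q||P) = Σ Q(x) log₂(Q(x)/P(x))

Computing term by term:
  Q(1)·log₂(Q(1)/P(1)) = 0.1473·log₂(0.1473/0.3334) = -0.17359
  Q(2)·log₂(Q(2)/P(2)) = 0.7889·log₂(0.7889/0.3333) = 0.98062
  Q(3)·log₂(Q(3)/P(3)) = 0.0638·log₂(0.0638/0.3333) = -0.15218

D_KL(Q||P) = -0.17359 + 0.98062 - 0.15218 = 0.65485 ≈ 0.6549 bits

These are NOT equal (difference: 0.1187 bits). KL divergence is asymmetric: D_KL(P||Q) ≠ D_KL(Q||P) in general.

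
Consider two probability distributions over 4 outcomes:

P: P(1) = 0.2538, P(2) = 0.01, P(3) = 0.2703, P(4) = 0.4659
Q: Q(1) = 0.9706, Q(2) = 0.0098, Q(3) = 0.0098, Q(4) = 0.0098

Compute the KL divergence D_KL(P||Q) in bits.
3.3983 bits

D_KL(P||Q) = Σ P(x) log₂(P(x)/Q(x))

Computing term by term:
  P(1)·log₂(P(1)/Q(1)) = 0.2538·log₂(0.2538/0.9706) = -0.49115
  P(2)·log₂(P(2)/Q(2)) = 0.01·log₂(0.01/0.0098) = 0.00029
  P(3)·log₂(P(3)/Q(3)) = 0.2703·log₂(0.2703/0.0098) = 1.29356
  P(4)·log₂(P(4)/Q(4)) = 0.4659·log₂(0.4659/0.0098) = 2.59557

D_KL(P||Q) = -0.49115 + 0.00029 + 1.29356 + 2.59557 = 3.39827 ≈ 3.3983 bits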